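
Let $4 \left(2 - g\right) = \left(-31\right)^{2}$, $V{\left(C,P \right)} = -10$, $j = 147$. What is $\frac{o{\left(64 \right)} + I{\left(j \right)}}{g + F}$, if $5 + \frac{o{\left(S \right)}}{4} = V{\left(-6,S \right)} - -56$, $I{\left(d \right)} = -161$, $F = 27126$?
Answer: $\frac{12}{107551} \approx 0.00011158$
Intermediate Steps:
$g = - \frac{953}{4}$ ($g = 2 - \frac{\left(-31\right)^{2}}{4} = 2 - \frac{961}{4} = - \frac{953}{4} \approx -238.25$)
$o{\left(S \right)} = 164$ ($o{\left(S \right)} = -20 + 4 \left(-10 - -56\right) = -20 + 4 \left(-10 + 56\right) = -20 + 4 \cdot 46 = -20 + 184 = 164$)
$\frac{o{\left(64 \right)} + I{\left(j \right)}}{g + F} = \frac{164 - 161}{- \frac{953}{4} + 27126} = \frac{3}{\frac{107551}{4}} = 3 \cdot \frac{4}{107551} = \frac{12}{107551}$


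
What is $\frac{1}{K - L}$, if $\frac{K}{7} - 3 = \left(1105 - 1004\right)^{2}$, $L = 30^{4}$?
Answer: $- \frac{1}{738572} \approx -1.354 \cdot 10^{-6}$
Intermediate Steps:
$L = 810000$
$K = 71428$ ($K = 21 + 7 \left(1105 - 1004\right)^{2} = 21 + 7 \cdot 101^{2} = 21 + 7 \cdot 10201 = 21 + 71407 = 71428$)
$\frac{1}{K - L} = \frac{1}{71428 - 810000} = \frac{1}{-738572} = - \frac{1}{738572}$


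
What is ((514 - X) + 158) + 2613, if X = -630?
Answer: 3915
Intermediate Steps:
((514 - X) + 158) + 2613 = ((514 - 1*(-630)) + 158) + 2613 = ((514 + 630) + 158) + 2613 = (1144 + 158) + 2613 = 1302 + 2613 = 3915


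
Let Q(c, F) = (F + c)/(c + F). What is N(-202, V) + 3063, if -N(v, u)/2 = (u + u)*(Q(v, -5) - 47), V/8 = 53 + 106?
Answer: 237111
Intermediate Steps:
Q(c, F) = 1 (Q(c, F) = (F + c)/(F + c) = 1)
V = 1272 (V = 8*(53 + 106) = 8*159 = 1272)
N(v, u) = 184*u (N(v, u) = -2*(u + u)*(1 - 47) = -2*2*u*(-46) = -(-184)*u = 184*u)
N(-202, V) + 3063 = 184*1272 + 3063 = 234048 + 3063 = 237111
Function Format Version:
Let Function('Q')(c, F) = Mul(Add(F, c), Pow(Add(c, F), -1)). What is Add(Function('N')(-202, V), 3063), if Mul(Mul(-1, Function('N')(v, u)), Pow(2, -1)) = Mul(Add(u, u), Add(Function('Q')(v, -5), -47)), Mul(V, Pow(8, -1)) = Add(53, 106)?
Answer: 237111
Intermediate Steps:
Function('Q')(c, F) = 1 (Function('Q')(c, F) = Mul(Add(F, c), Pow(Add(F, c), -1)) = 1)
V = 1272 (V = Mul(8, Add(53, 106)) = Mul(8, 159) = 1272)
Function('N')(v, u) = Mul(184, u) (Function('N')(v, u) = Mul(-2, Mul(Add(u, u), Add(1, -47))) = Mul(-2, Mul(Mul(2, u), -46)) = Mul(-2, Mul(-92, u)) = Mul(184, u))
Add(Function('N')(-202, V), 3063) = Add(Mul(184, 1272), 3063) = Add(234048, 3063) = 237111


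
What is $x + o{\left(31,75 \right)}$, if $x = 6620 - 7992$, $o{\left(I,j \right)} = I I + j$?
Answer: $-336$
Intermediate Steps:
$o{\left(I,j \right)} = j + I^{2}$ ($o{\left(I,j \right)} = I^{2} + j = j + I^{2}$)
$x = -1372$
$x + o{\left(31,75 \right)} = -1372 + \left(75 + 31^{2}\right) = -1372 + \left(75 + 961\right) = -1372 + 1036 = -336$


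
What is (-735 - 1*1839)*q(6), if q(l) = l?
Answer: -15444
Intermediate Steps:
(-735 - 1*1839)*q(6) = (-735 - 1*1839)*6 = (-735 - 1839)*6 = -2574*6 = -15444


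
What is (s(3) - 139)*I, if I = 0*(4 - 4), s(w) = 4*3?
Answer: 0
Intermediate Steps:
s(w) = 12
I = 0 (I = 0*0 = 0)
(s(3) - 139)*I = (12 - 139)*0 = -127*0 = 0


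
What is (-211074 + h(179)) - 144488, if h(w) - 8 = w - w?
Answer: -355554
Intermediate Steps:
h(w) = 8 (h(w) = 8 + (w - w) = 8 + 0 = 8)
(-211074 + h(179)) - 144488 = (-211074 + 8) - 144488 = -211066 - 144488 = -355554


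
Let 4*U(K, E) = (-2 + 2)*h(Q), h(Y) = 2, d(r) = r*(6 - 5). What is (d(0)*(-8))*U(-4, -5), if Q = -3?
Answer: 0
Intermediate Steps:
d(r) = r (d(r) = r*1 = r)
U(K, E) = 0 (U(K, E) = ((-2 + 2)*2)/4 = (0*2)/4 = (1/4)*0 = 0)
(d(0)*(-8))*U(-4, -5) = (0*(-8))*0 = 0*0 = 0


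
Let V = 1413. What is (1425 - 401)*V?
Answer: 1446912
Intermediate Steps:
(1425 - 401)*V = (1425 - 401)*1413 = 1024*1413 = 1446912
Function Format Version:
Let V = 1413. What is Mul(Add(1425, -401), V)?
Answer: 1446912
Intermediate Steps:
Mul(Add(1425, -401), V) = Mul(Add(1425, -401), 1413) = Mul(1024, 1413) = 1446912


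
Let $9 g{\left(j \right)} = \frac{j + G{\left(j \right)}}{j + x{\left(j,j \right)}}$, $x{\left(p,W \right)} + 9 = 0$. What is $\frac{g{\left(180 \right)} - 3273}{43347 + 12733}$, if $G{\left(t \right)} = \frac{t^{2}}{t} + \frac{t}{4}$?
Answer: $- \frac{31091}{532760} \approx -0.058358$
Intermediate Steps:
$G{\left(t \right)} = \frac{5 t}{4}$ ($G{\left(t \right)} = t + t \frac{1}{4} = t + \frac{t}{4} = \frac{5 t}{4}$)
$x{\left(p,W \right)} = -9$ ($x{\left(p,W \right)} = -9 + 0 = -9$)
$g{\left(j \right)} = \frac{j}{4 \left(-9 + j\right)}$ ($g{\left(j \right)} = \frac{\left(j + \frac{5 j}{4}\right) \frac{1}{j - 9}}{9} = \frac{\frac{9 j}{4} \frac{1}{-9 + j}}{9} = \frac{\frac{9}{4} j \frac{1}{-9 + j}}{9} = \frac{j}{4 \left(-9 + j\right)}$)
$\frac{g{\left(180 \right)} - 3273}{43347 + 12733} = \frac{\frac{1}{4} \cdot 180 \frac{1}{-9 + 180} - 3273}{43347 + 12733} = \frac{\frac{1}{4} \cdot 180 \cdot \frac{1}{171} - 3273}{56080} = \left(\frac{1}{4} \cdot 180 \cdot \frac{1}{171} - 3273\right) \frac{1}{56080} = \left(\frac{5}{19} - 3273\right) \frac{1}{56080} = \left(- \frac{62182}{19}\right) \frac{1}{56080} = - \frac{31091}{532760}$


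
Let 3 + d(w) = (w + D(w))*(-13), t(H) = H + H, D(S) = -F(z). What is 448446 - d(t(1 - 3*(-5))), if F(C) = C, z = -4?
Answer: 448917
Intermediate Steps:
D(S) = 4 (D(S) = -1*(-4) = 4)
t(H) = 2*H
d(w) = -55 - 13*w (d(w) = -3 + (w + 4)*(-13) = -3 + (4 + w)*(-13) = -3 + (-52 - 13*w) = -55 - 13*w)
448446 - d(t(1 - 3*(-5))) = 448446 - (-55 - 26*(1 - 3*(-5))) = 448446 - (-55 - 26*(1 + 15)) = 448446 - (-55 - 26*16) = 448446 - (-55 - 13*32) = 448446 - (-55 - 416) = 448446 - 1*(-471) = 448446 + 471 = 448917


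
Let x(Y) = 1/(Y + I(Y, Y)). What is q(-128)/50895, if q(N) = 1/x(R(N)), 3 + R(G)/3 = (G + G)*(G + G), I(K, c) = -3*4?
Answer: 7281/1885 ≈ 3.8626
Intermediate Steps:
I(K, c) = -12
R(G) = -9 + 12*G² (R(G) = -9 + 3*((G + G)*(G + G)) = -9 + 3*((2*G)*(2*G)) = -9 + 3*(4*G²) = -9 + 12*G²)
x(Y) = 1/(-12 + Y) (x(Y) = 1/(Y - 12) = 1/(-12 + Y))
q(N) = -21 + 12*N² (q(N) = 1/(1/(-12 + (-9 + 12*N²))) = 1/(1/(-21 + 12*N²)) = -21 + 12*N²)
q(-128)/50895 = (-21 + 12*(-128)²)/50895 = (-21 + 12*16384)*(1/50895) = (-21 + 196608)*(1/50895) = 196587*(1/50895) = 7281/1885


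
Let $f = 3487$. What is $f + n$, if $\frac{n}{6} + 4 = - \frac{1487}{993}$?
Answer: $\frac{1143279}{331} \approx 3454.0$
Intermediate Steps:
$n = - \frac{10918}{331}$ ($n = -24 + 6 \left(- \frac{1487}{993}\right) = -24 - \frac{2974}{331} = - \frac{10918}{331} \approx -32.985$)
$f + n = 3487 - \frac{10918}{331} = \frac{1143279}{331}$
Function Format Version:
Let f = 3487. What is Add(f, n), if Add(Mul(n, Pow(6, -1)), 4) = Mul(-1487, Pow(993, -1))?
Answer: Rational(1143279, 331) ≈ 3454.0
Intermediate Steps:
n = Rational(-10918, 331) (n = Add(-24, Mul(6, Mul(-1487, Pow(993, -1)))) = Add(-24, Mul(6, Mul(-1487, Rational(1, 993)))) = Add(-24, Mul(6, Rational(-1487, 993))) = Add(-24, Rational(-2974, 331)) = Rational(-10918, 331) ≈ -32.985)
Add(f, n) = Add(3487, Rational(-10918, 331)) = Rational(1143279, 331)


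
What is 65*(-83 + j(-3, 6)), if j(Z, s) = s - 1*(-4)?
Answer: -4745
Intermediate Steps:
j(Z, s) = 4 + s (j(Z, s) = s + 4 = 4 + s)
65*(-83 + j(-3, 6)) = 65*(-83 + (4 + 6)) = 65*(-83 + 10) = 65*(-73) = -4745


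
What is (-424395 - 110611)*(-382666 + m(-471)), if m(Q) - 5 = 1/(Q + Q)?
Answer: 96425913752489/471 ≈ 2.0473e+11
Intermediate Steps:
m(Q) = 5 + 1/(2*Q) (m(Q) = 5 + 1/(Q + Q) = 5 + 1/(2*Q))
(-424395 - 110611)*(-382666 + m(-471)) = (-424395 - 110611)*(-382666 + (5 + (½)/(-471))) = -535006*(-382666 + (5 + (½)*(-1/471))) = -535006*(-382666 + (5 - 1/942)) = -535006*(-382666 + 4709/942) = -535006*(-360466663/942) = 96425913752489/471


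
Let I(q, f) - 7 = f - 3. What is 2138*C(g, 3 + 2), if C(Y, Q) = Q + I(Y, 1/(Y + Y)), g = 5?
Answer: 97279/5 ≈ 19456.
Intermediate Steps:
I(q, f) = 4 + f (I(q, f) = 7 + (f - 3) = 7 + (-3 + f) = 4 + f)
C(Y, Q) = 4 + Q + 1/(2*Y) (C(Y, Q) = Q + (4 + 1/(Y + Y)) = Q + (4 + 1/(2*Y)) = 4 + Q + 1/(2*Y))
2138*C(g, 3 + 2) = 2138*(4 + (3 + 2) + (½)/5) = 2138*(4 + 5 + (½)*(⅕)) = 2138*(4 + 5 + ⅒) = 2138*(91/10) = 97279/5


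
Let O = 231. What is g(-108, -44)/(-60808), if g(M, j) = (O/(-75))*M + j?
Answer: -82/17275 ≈ -0.0047467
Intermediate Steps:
g(M, j) = j - 77*M/25 (g(M, j) = (231/(-75))*M + j = (231*(-1/75))*M + j = -77*M/25 + j = j - 77*M/25)
g(-108, -44)/(-60808) = (-44 - 77/25*(-108))/(-60808) = (-44 + 8316/25)*(-1/60808) = (7216/25)*(-1/60808) = -82/17275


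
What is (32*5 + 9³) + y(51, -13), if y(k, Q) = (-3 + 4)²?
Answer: 890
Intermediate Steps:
y(k, Q) = 1 (y(k, Q) = 1² = 1)
(32*5 + 9³) + y(51, -13) = (32*5 + 9³) + 1 = (160 + 729) + 1 = 889 + 1 = 890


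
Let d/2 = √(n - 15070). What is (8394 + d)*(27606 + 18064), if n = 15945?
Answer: 383353980 + 456700*√35 ≈ 3.8606e+8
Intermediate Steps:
d = 10*√35 (d = 2*√(15945 - 15070) = 2*√875 = 2*(5*√35) = 10*√35 ≈ 59.161)
(8394 + d)*(27606 + 18064) = (8394 + 10*√35)*(27606 + 18064) = (8394 + 10*√35)*45670 = 383353980 + 456700*√35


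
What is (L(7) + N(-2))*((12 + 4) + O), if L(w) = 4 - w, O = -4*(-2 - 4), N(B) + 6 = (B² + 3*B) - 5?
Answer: -640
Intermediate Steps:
N(B) = -11 + B² + 3*B (N(B) = -6 + ((B² + 3*B) - 5) = -6 + (-5 + B² + 3*B) = -11 + B² + 3*B)
O = 24 (O = -4*(-6) = 24)
(L(7) + N(-2))*((12 + 4) + O) = ((4 - 1*7) + (-11 + (-2)² + 3*(-2)))*((12 + 4) + 24) = ((4 - 7) + (-11 + 4 - 6))*(16 + 24) = (-3 - 13)*40 = -16*40 = -640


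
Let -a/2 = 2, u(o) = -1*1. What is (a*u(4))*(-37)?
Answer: -148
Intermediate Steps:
u(o) = -1
a = -4 (a = -2*2 = -4)
(a*u(4))*(-37) = -4*(-1)*(-37) = 4*(-37) = -148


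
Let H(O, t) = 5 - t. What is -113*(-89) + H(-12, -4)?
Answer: 10066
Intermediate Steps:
-113*(-89) + H(-12, -4) = -113*(-89) + (5 - 1*(-4)) = 10057 + (5 + 4) = 10057 + 9 = 10066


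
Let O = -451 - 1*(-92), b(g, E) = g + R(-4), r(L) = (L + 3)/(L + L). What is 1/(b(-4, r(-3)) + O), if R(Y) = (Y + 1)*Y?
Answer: -1/351 ≈ -0.0028490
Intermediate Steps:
R(Y) = Y*(1 + Y) (R(Y) = (1 + Y)*Y = Y*(1 + Y))
r(L) = (3 + L)/(2*L) (r(L) = (3 + L)/((2*L)) = (3 + L)*(1/(2*L)) = (3 + L)/(2*L))
b(g, E) = 12 + g (b(g, E) = g - 4*(1 - 4) = g - 4*(-3) = g + 12 = 12 + g)
O = -359 (O = -451 + 92 = -359)
1/(b(-4, r(-3)) + O) = 1/((12 - 4) - 359) = 1/(8 - 359) = 1/(-351) = -1/351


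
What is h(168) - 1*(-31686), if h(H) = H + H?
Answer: 32022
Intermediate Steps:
h(H) = 2*H
h(168) - 1*(-31686) = 2*168 - 1*(-31686) = 336 + 31686 = 32022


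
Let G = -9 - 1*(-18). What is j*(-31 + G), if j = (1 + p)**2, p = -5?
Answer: -352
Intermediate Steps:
G = 9 (G = -9 + 18 = 9)
j = 16 (j = (1 - 5)**2 = (-4)**2 = 16)
j*(-31 + G) = 16*(-31 + 9) = 16*(-22) = -352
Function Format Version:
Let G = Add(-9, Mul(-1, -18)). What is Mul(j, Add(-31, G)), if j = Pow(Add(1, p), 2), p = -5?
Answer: -352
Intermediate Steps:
G = 9 (G = Add(-9, 18) = 9)
j = 16 (j = Pow(Add(1, -5), 2) = Pow(-4, 2) = 16)
Mul(j, Add(-31, G)) = Mul(16, Add(-31, 9)) = Mul(16, -22) = -352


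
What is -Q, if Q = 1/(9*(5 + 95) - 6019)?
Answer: 1/5119 ≈ 0.00019535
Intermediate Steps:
Q = -1/5119 (Q = 1/(9*100 - 6019) = 1/(900 - 6019) = 1/(-5119) = -1/5119 ≈ -0.00019535)
-Q = -1*(-1/5119) = 1/5119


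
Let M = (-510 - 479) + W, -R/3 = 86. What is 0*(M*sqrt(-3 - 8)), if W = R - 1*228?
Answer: 0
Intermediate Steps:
R = -258 (R = -3*86 = -258)
W = -486 (W = -258 - 1*228 = -258 - 228 = -486)
M = -1475 (M = (-510 - 479) - 486 = -989 - 486 = -1475)
0*(M*sqrt(-3 - 8)) = 0*(-1475*sqrt(-3 - 8)) = 0*(-1475*I*sqrt(11)) = 0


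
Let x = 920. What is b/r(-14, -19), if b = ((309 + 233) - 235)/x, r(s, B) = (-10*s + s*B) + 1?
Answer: 307/374440 ≈ 0.00081989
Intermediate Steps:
r(s, B) = 1 - 10*s + B*s (r(s, B) = (-10*s + B*s) + 1 = 1 - 10*s + B*s)
b = 307/920 (b = ((309 + 233) - 235)/920 = (542 - 235)*(1/920) = 307*(1/920) = 307/920 ≈ 0.33370)
b/r(-14, -19) = 307/(920*(1 - 10*(-14) - 19*(-14))) = 307/(920*(1 + 140 + 266)) = (307/920)/407 = (307/920)*(1/407) = 307/374440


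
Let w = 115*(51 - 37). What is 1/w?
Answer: 1/1610 ≈ 0.00062112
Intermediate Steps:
w = 1610 (w = 115*14 = 1610)
1/w = 1/1610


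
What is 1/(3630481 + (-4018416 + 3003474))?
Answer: 1/2615539 ≈ 3.8233e-7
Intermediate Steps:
1/(3630481 + (-4018416 + 3003474)) = 1/(3630481 - 1014942) = 1/2615539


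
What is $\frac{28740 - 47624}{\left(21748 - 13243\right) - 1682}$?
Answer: $- \frac{18884}{6823} \approx -2.7677$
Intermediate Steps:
$\frac{28740 - 47624}{\left(21748 - 13243\right) - 1682} = - \frac{18884}{\left(21748 - 13243\right) - 1682} = - \frac{18884}{8505 - 1682} = - \frac{18884}{6823}$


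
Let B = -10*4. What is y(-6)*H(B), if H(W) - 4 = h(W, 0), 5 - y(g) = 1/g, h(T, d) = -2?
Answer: 31/3 ≈ 10.333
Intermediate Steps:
B = -40
y(g) = 5 - 1/g
H(W) = 2 (H(W) = 4 - 2 = 2)
y(-6)*H(B) = (5 - 1/(-6))*2 = (5 - 1*(-⅙))*2 = (5 + ⅙)*2 = (31/6)*2 = 31/3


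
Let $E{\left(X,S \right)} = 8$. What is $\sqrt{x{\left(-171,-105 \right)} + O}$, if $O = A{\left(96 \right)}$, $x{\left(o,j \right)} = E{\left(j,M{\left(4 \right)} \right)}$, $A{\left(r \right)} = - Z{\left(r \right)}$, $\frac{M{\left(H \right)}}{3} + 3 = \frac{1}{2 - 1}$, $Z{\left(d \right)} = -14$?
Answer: $\sqrt{22} \approx 4.6904$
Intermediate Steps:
$M{\left(H \right)} = -6$ ($M{\left(H \right)} = -9 + \frac{3}{2 - 1} = -9 + \frac{3}{1} = -9 + 3 \cdot 1 = -9 + 3 = -6$)
$A{\left(r \right)} = 14$ ($A{\left(r \right)} = \left(-1\right) \left(-14\right) = 14$)
$x{\left(o,j \right)} = 8$
$O = 14$
$\sqrt{x{\left(-171,-105 \right)} + O} = \sqrt{8 + 14} = \sqrt{22}$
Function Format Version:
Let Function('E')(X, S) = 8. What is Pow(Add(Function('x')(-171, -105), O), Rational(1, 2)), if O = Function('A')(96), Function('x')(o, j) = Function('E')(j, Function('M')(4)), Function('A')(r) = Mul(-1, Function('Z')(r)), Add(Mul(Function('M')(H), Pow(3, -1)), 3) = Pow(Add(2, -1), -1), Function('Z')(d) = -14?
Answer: Pow(22, Rational(1, 2)) ≈ 4.6904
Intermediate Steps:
Function('M')(H) = -6 (Function('M')(H) = Add(-9, Mul(3, Pow(Add(2, -1), -1))) = Add(-9, Mul(3, Pow(1, -1))) = Add(-9, Mul(3, 1)) = Add(-9, 3) = -6)
Function('A')(r) = 14 (Function('A')(r) = Mul(-1, -14) = 14)
Function('x')(o, j) = 8
O = 14
Pow(Add(Function('x')(-171, -105), O), Rational(1, 2)) = Pow(Add(8, 14), Rational(1, 2)) = Pow(22, Rational(1, 2))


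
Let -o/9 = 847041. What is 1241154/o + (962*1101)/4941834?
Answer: 35940846673/697656002199 ≈ 0.051517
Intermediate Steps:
o = -7623369 (o = -9*847041 = -7623369)
1241154/o + (962*1101)/4941834 = 1241154/(-7623369) + (962*1101)/4941834 = 1241154*(-1/7623369) + 1059162*(1/4941834) = -137906/847041 + 176527/823639 = 35940846673/697656002199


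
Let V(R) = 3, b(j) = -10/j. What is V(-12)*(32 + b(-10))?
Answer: 99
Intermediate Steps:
V(-12)*(32 + b(-10)) = 3*(32 - 10/(-10)) = 3*(32 - 10*(-⅒)) = 3*(32 + 1) = 3*33 = 99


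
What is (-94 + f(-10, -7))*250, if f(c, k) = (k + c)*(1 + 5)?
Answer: -49000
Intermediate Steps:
f(c, k) = 6*c + 6*k (f(c, k) = (c + k)*6 = 6*c + 6*k)
(-94 + f(-10, -7))*250 = (-94 + (6*(-10) + 6*(-7)))*250 = (-94 + (-60 - 42))*250 = (-94 - 102)*250 = -196*250 = -49000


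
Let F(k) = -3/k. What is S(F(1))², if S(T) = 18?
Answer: 324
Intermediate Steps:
S(F(1))² = 18² = 324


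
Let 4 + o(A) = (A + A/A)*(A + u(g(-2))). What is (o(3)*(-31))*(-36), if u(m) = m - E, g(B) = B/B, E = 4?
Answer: -4464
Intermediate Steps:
g(B) = 1
u(m) = -4 + m (u(m) = m - 1*4 = m - 4 = -4 + m)
o(A) = -4 + (1 + A)*(-3 + A) (o(A) = -4 + (A + A/A)*(A + (-4 + 1)) = -4 + (A + 1)*(A - 3) = -4 + (1 + A)*(-3 + A))
(o(3)*(-31))*(-36) = ((-7 + 3² - 2*3)*(-31))*(-36) = ((-7 + 9 - 6)*(-31))*(-36) = -4*(-31)*(-36) = 124*(-36) = -4464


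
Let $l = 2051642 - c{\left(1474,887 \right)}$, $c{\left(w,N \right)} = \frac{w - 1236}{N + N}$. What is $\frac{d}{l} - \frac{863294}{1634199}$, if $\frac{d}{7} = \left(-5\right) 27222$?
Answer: $- \frac{590420177623700}{594785138570133} \approx -0.99266$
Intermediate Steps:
$d = -952770$ ($d = 7 \left(\left(-5\right) 27222\right) = 7 \left(-136110\right) = -952770$)
$c{\left(w,N \right)} = \frac{-1236 + w}{2 N}$
$l = \frac{1819806335}{887}$ ($l = 2051642 - \frac{-1236 + 1474}{2 \cdot 887} = 2051642 - \frac{1}{2} \cdot \frac{1}{887} \cdot 238 = 2051642 - \frac{119}{887} = \frac{1819806335}{887} \approx 2.0516 \cdot 10^{6}$)
$\frac{d}{l} - \frac{863294}{1634199} = - \frac{952770}{\frac{1819806335}{887}} - \frac{863294}{1634199} = \left(-952770\right) \frac{887}{1819806335} - \frac{863294}{1634199} = - \frac{169021398}{363961267} - \frac{863294}{1634199} = - \frac{590420177623700}{594785138570133}$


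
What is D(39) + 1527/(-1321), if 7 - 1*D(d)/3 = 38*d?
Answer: -5846952/1321 ≈ -4426.2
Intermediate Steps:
D(d) = 21 - 114*d
D(39) + 1527/(-1321) = (21 - 114*39) + 1527/(-1321) = (21 - 4446) + 1527*(-1/1321) = -4425 - 1527/1321 = -5846952/1321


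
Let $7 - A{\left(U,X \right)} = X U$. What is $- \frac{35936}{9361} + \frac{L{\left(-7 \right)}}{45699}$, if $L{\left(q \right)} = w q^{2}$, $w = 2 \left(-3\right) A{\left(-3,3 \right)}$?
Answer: $- \frac{562091136}{142596113} \approx -3.9418$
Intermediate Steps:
$A{\left(U,X \right)} = 7 - U X$ ($A{\left(U,X \right)} = 7 - X U = 7 - U X$)
$w = -96$ ($w = 2 \left(-3\right) \left(7 - \left(-3\right) 3\right) = - 6 \left(7 + 9\right) = \left(-6\right) 16 = -96$)
$L{\left(q \right)} = - 96 q^{2}$
$- \frac{35936}{9361} + \frac{L{\left(-7 \right)}}{45699} = - \frac{35936}{9361} + \frac{\left(-96\right) \left(-7\right)^{2}}{45699} = \left(-35936\right) \frac{1}{9361} + \left(-96\right) 49 \cdot \frac{1}{45699} = - \frac{35936}{9361} - \frac{1568}{15233} = - \frac{562091136}{142596113}$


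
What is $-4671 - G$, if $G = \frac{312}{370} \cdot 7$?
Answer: $- \frac{865227}{185} \approx -4676.9$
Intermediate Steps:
$G = \frac{1092}{185}$ ($G = 312 \cdot \frac{1}{370} \cdot 7 = \frac{156}{185} \cdot 7 = \frac{1092}{185} \approx 5.9027$)
$-4671 - G = -4671 - \frac{1092}{185} = - \frac{865227}{185}$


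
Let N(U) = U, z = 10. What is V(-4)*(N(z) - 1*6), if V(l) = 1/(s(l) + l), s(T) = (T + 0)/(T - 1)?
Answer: -5/4 ≈ -1.2500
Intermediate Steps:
s(T) = T/(-1 + T)
V(l) = 1/(l + l/(-1 + l)) (V(l) = 1/(l/(-1 + l) + l) = 1/(l + l/(-1 + l)))
V(-4)*(N(z) - 1*6) = ((-1 - 4)/(-4)²)*(10 - 1*6) = ((1/16)*(-5))*(10 - 6) = -5/16*4 = -5/4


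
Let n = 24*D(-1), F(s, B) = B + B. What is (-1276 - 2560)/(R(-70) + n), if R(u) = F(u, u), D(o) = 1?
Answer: 959/29 ≈ 33.069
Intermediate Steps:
F(s, B) = 2*B
R(u) = 2*u
n = 24 (n = 24*1 = 24)
(-1276 - 2560)/(R(-70) + n) = (-1276 - 2560)/(2*(-70) + 24) = -3836/(-140 + 24) = -3836/(-116) = -3836*(-1/116) = 959/29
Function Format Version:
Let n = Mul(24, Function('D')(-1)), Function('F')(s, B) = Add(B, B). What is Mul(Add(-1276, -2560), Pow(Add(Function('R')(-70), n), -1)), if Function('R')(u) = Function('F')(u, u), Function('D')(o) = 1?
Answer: Rational(959, 29) ≈ 33.069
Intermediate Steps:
Function('F')(s, B) = Mul(2, B)
Function('R')(u) = Mul(2, u)
n = 24 (n = Mul(24, 1) = 24)
Mul(Add(-1276, -2560), Pow(Add(Function('R')(-70), n), -1)) = Mul(Add(-1276, -2560), Pow(Add(Mul(2, -70), 24), -1)) = Mul(-3836, Pow(Add(-140, 24), -1)) = Mul(-3836, Pow(-116, -1)) = Mul(-3836, Rational(-1, 116)) = Rational(959, 29)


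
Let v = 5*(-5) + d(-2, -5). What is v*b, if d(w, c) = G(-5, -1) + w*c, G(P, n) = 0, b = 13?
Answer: -195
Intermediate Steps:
d(w, c) = c*w (d(w, c) = 0 + w*c = 0 + c*w = c*w)
v = -15 (v = 5*(-5) - 5*(-2) = -25 + 10 = -15)
v*b = -15*13 = -195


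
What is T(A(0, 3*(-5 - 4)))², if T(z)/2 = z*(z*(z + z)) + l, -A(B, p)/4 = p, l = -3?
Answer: 25389928700964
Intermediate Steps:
A(B, p) = -4*p
T(z) = -6 + 4*z³ (T(z) = 2*(z*(z*(z + z)) - 3) = 2*(z*(z*(2*z)) - 3) = 2*(z*(2*z²) - 3) = 2*(2*z³ - 3) = 2*(-3 + 2*z³) = -6 + 4*z³)
T(A(0, 3*(-5 - 4)))² = (-6 + 4*(-12*(-5 - 4))³)² = (-6 + 4*(-12*(-9))³)² = (-6 + 4*(-4*(-27))³)² = (-6 + 4*108³)² = (-6 + 4*1259712)² = (-6 + 5038848)² = 5038842² = 25389928700964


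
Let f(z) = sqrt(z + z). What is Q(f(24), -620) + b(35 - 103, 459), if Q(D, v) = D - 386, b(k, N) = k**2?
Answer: 4238 + 4*sqrt(3) ≈ 4244.9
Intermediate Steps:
f(z) = sqrt(2)*sqrt(z) (f(z) = sqrt(2*z) = sqrt(2)*sqrt(z))
Q(D, v) = -386 + D
Q(f(24), -620) + b(35 - 103, 459) = (-386 + sqrt(2)*sqrt(24)) + (35 - 103)**2 = (-386 + sqrt(2)*(2*sqrt(6))) + (-68)**2 = (-386 + 4*sqrt(3)) + 4624 = 4238 + 4*sqrt(3)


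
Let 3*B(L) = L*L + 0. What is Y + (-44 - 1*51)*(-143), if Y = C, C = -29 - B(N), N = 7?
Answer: 40619/3 ≈ 13540.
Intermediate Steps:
B(L) = L²/3 (B(L) = (L*L + 0)/3 = (L² + 0)/3 = L²/3)
C = -136/3 (C = -29 - 7²/3 = -29 - 49/3 = -136/3 ≈ -45.333)
Y = -136/3 ≈ -45.333
Y + (-44 - 1*51)*(-143) = -136/3 + (-44 - 1*51)*(-143) = -136/3 + (-44 - 51)*(-143) = -136/3 - 95*(-143) = -136/3 + 13585 = 40619/3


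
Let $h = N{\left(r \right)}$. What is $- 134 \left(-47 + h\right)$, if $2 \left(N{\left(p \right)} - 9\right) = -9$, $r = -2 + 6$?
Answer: $5695$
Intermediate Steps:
$r = 4$
$N{\left(p \right)} = \frac{9}{2}$ ($N{\left(p \right)} = 9 + \frac{1}{2} \left(-9\right) = 9 - \frac{9}{2} = \frac{9}{2}$)
$h = \frac{9}{2} \approx 4.5$
$- 134 \left(-47 + h\right) = - 134 \left(-47 + \frac{9}{2}\right) = \left(-134\right) \left(- \frac{85}{2}\right) = 5695$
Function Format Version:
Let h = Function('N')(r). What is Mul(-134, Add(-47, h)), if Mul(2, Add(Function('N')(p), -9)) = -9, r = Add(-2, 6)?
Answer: 5695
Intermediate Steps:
r = 4
Function('N')(p) = Rational(9, 2) (Function('N')(p) = Add(9, Mul(Rational(1, 2), -9)) = Add(9, Rational(-9, 2)) = Rational(9, 2))
h = Rational(9, 2) ≈ 4.5000
Mul(-134, Add(-47, h)) = Mul(-134, Add(-47, Rational(9, 2))) = Mul(-134, Rational(-85, 2)) = 5695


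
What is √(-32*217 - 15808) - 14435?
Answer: -14435 + 12*I*√158 ≈ -14435.0 + 150.84*I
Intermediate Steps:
√(-32*217 - 15808) - 14435 = √(-6944 - 15808) - 14435 = √(-22752) - 14435 = 12*I*√158 - 14435 = -14435 + 12*I*√158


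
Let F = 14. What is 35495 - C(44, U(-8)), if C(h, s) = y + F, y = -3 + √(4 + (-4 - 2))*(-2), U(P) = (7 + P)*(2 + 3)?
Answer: 35484 + 2*I*√2 ≈ 35484.0 + 2.8284*I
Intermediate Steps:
U(P) = 35 + 5*P (U(P) = (7 + P)*5 = 35 + 5*P)
y = -3 - 2*I*√2 (y = -3 + √(4 - 6)*(-2) = -3 + √(-2)*(-2) = -3 + (I*√2)*(-2) = -3 - 2*I*√2 ≈ -3.0 - 2.8284*I)
C(h, s) = 11 - 2*I*√2 (C(h, s) = (-3 - 2*I*√2) + 14 = 11 - 2*I*√2)
35495 - C(44, U(-8)) = 35495 - (11 - 2*I*√2) = 35495 + (-11 + 2*I*√2) = 35484 + 2*I*√2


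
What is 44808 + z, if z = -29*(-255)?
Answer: 52203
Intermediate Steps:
z = 7395
44808 + z = 44808 + 7395 = 52203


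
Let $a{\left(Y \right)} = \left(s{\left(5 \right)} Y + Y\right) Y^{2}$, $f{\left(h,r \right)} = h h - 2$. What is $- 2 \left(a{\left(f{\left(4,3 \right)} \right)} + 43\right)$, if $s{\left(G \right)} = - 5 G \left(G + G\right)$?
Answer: $1366426$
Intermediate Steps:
$s{\left(G \right)} = - 10 G^{2}$ ($s{\left(G \right)} = - 5 G 2 G = - 10 G^{2}$)
$f{\left(h,r \right)} = -2 + h^{2}$ ($f{\left(h,r \right)} = h^{2} - 2 = -2 + h^{2}$)
$a{\left(Y \right)} = - 249 Y^{3}$ ($a{\left(Y \right)} = \left(- 10 \cdot 5^{2} Y + Y\right) Y^{2} = \left(\left(-10\right) 25 Y + Y\right) Y^{2} = \left(- 250 Y + Y\right) Y^{2} = - 249 Y Y^{2} = - 249 Y^{3}$)
$- 2 \left(a{\left(f{\left(4,3 \right)} \right)} + 43\right) = - 2 \left(- 249 \left(-2 + 4^{2}\right)^{3} + 43\right) = - 2 \left(- 249 \left(-2 + 16\right)^{3} + 43\right) = - 2 \left(- 249 \cdot 14^{3} + 43\right) = - 2 \left(\left(-249\right) 2744 + 43\right) = - 2 \left(-683256 + 43\right) = \left(-2\right) \left(-683213\right) = 1366426$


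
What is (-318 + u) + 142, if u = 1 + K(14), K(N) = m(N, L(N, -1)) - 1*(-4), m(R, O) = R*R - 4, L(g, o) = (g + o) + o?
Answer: 21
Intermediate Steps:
L(g, o) = g + 2*o
m(R, O) = -4 + R**2 (m(R, O) = R**2 - 4 = -4 + R**2)
K(N) = N**2 (K(N) = (-4 + N**2) - 1*(-4) = (-4 + N**2) + 4 = N**2)
u = 197 (u = 1 + 14**2 = 1 + 196 = 197)
(-318 + u) + 142 = (-318 + 197) + 142 = -121 + 142 = 21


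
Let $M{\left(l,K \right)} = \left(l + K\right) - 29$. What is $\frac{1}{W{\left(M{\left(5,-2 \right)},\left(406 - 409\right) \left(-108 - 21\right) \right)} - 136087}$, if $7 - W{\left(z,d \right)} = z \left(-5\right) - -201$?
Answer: $- \frac{1}{136411} \approx -7.3308 \cdot 10^{-6}$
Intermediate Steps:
$M{\left(l,K \right)} = -29 + K + l$ ($M{\left(l,K \right)} = \left(K + l\right) - 29 = -29 + K + l$)
$W{\left(z,d \right)} = -194 + 5 z$ ($W{\left(z,d \right)} = 7 - \left(z \left(-5\right) - -201\right) = 7 - \left(- 5 z + 201\right) = 7 - \left(201 - 5 z\right) = 7 + \left(-201 + 5 z\right) = -194 + 5 z$)
$\frac{1}{W{\left(M{\left(5,-2 \right)},\left(406 - 409\right) \left(-108 - 21\right) \right)} - 136087} = \frac{1}{\left(-194 + 5 \left(-29 - 2 + 5\right)\right) - 136087} = \frac{1}{\left(-194 + 5 \left(-26\right)\right) - 136087} = \frac{1}{\left(-194 - 130\right) - 136087} = \frac{1}{-324 - 136087} = \frac{1}{-136411} = - \frac{1}{136411}$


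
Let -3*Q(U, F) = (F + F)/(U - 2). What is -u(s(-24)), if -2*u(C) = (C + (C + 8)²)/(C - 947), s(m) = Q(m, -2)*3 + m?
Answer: -20009/164125 ≈ -0.12191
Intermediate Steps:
Q(U, F) = -2*F/(3*(-2 + U)) (Q(U, F) = -(F + F)/(3*(U - 2)) = -2*F/(3*(-2 + U)))
s(m) = m + 12/(-6 + 3*m) (s(m) = -2*(-2)/(-6 + 3*m)*3 + m = (4/(-6 + 3*m))*3 + m = 12/(-6 + 3*m) + m = m + 12/(-6 + 3*m))
u(C) = -(C + (8 + C)²)/(2*(-947 + C)) (u(C) = -(C + (C + 8)²)/(2*(C - 947)) = -(C + (8 + C)²)/(2*(-947 + C)))
-u(s(-24)) = -(-(4 - 24*(-2 - 24))/(-2 - 24) - (8 + (4 - 24*(-2 - 24))/(-2 - 24))²)/(2*(-947 + (4 - 24*(-2 - 24))/(-2 - 24))) = -(-(4 - 24*(-26))/(-26) - (8 + (4 - 24*(-26))/(-26))²)/(2*(-947 + (4 - 24*(-26))/(-26))) = -(-(-1)*(4 + 624)/26 - (8 - (4 + 624)/26)²)/(2*(-947 - (4 + 624)/26)) = -(-(-1)*628/26 - (8 - 1/26*628)²)/(2*(-947 - 1/26*628)) = -(-1*(-314/13) - (8 - 314/13)²)/(2*(-947 - 314/13)) = -(314/13 - (-210/13)²)/(2*(-12625/13)) = -(-13)*(314/13 - 1*44100/169)/(2*12625) = -(-13)*(314/13 - 44100/169)/(2*12625) = -(-13)*(-40018)/(2*12625*169) = -1*20009/164125 = -20009/164125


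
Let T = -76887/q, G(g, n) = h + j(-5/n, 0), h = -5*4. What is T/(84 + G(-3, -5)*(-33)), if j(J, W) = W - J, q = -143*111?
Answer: 8543/1370369 ≈ 0.0062341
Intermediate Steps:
q = -15873
h = -20
G(g, n) = -20 + 5/n (G(g, n) = -20 + (0 - (-5)/n) = -20 + (0 + 5/n) = -20 + 5/n)
T = 25629/5291 (T = -76887/(-15873) = -76887*(-1/15873) = 25629/5291 ≈ 4.8439)
T/(84 + G(-3, -5)*(-33)) = 25629/(5291*(84 + (-20 + 5/(-5))*(-33))) = 25629/(5291*(84 + (-20 + 5*(-⅕))*(-33))) = 25629/(5291*(84 + (-20 - 1)*(-33))) = 25629/(5291*(84 - 21*(-33))) = 25629/(5291*(84 + 693)) = (25629/5291)/777 = (25629/5291)*(1/777) = 8543/1370369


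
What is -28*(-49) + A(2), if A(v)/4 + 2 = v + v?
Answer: 1380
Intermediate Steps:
A(v) = -8 + 8*v (A(v) = -8 + 4*(v + v) = -8 + 4*(2*v) = -8 + 8*v)
-28*(-49) + A(2) = -28*(-49) + (-8 + 8*2) = 1372 + (-8 + 16) = 1372 + 8 = 1380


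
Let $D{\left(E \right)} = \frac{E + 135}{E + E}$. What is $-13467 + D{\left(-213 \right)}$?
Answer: $- \frac{956144}{71} \approx -13467.0$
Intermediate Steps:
$D{\left(E \right)} = \frac{135 + E}{2 E}$
$-13467 + D{\left(-213 \right)} = -13467 + \frac{135 - 213}{2 \left(-213\right)} = -13467 + \frac{1}{2} \left(- \frac{1}{213}\right) \left(-78\right) = -13467 + \frac{13}{71} = - \frac{956144}{71}$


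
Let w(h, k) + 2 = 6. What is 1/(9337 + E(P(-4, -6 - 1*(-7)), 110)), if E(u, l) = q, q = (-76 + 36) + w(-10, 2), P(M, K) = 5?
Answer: 1/9301 ≈ 0.00010752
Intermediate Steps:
w(h, k) = 4 (w(h, k) = -2 + 6 = 4)
q = -36 (q = (-76 + 36) + 4 = -40 + 4 = -36)
E(u, l) = -36
1/(9337 + E(P(-4, -6 - 1*(-7)), 110)) = 1/(9337 - 36) = 1/9301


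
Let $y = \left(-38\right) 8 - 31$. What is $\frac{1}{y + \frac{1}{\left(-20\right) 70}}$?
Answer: $- \frac{1400}{469001} \approx -0.0029851$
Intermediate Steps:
$y = -335$ ($y = -304 - 31 = -335$)
$\frac{1}{y + \frac{1}{\left(-20\right) 70}} = \frac{1}{-335 + \frac{1}{\left(-20\right) 70}} = \frac{1}{-335 + \frac{1}{-1400}} = \frac{1}{-335 - \frac{1}{1400}} = \frac{1}{- \frac{469001}{1400}} = - \frac{1400}{469001}$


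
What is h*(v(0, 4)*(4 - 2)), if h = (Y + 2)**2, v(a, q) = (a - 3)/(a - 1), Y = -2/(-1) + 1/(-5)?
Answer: 2166/25 ≈ 86.640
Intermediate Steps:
Y = 9/5 (Y = -2*(-1) + 1*(-1/5) = 2 - 1/5 = 9/5 ≈ 1.8000)
v(a, q) = (-3 + a)/(-1 + a)
h = 361/25 (h = (9/5 + 2)**2 = (19/5)**2 = 361/25 ≈ 14.440)
h*(v(0, 4)*(4 - 2)) = 361*(((-3 + 0)/(-1 + 0))*(4 - 2))/25 = 361*((-3/(-1))*2)/25 = 361*(-1*(-3)*2)/25 = 361*(3*2)/25 = (361/25)*6 = 2166/25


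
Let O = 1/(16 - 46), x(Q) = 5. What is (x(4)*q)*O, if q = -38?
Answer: 19/3 ≈ 6.3333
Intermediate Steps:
O = -1/30 (O = 1/(-30) = -1/30 ≈ -0.033333)
(x(4)*q)*O = (5*(-38))*(-1/30) = -190*(-1/30) = 19/3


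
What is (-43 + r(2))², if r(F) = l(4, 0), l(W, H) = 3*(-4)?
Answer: 3025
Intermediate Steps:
l(W, H) = -12
r(F) = -12
(-43 + r(2))² = (-43 - 12)² = (-55)² = 3025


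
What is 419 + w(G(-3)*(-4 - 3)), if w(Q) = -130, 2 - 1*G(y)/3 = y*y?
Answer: 289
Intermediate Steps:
G(y) = 6 - 3*y² (G(y) = 6 - 3*y*y = 6 - 3*y²)
419 + w(G(-3)*(-4 - 3)) = 419 - 130 = 289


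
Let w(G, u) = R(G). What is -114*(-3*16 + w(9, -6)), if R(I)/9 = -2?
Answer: 7524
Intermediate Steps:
R(I) = -18 (R(I) = 9*(-2) = -18)
w(G, u) = -18
-114*(-3*16 + w(9, -6)) = -114*(-3*16 - 18) = -114*(-48 - 18) = -114*(-66) = 7524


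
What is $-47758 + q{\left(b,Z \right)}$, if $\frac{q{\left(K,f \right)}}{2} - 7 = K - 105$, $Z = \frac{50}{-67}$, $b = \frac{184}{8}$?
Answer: $-47908$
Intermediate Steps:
$b = 23$ ($b = 184 \cdot \frac{1}{8} = 23$)
$Z = - \frac{50}{67}$ ($Z = 50 \left(- \frac{1}{67}\right) = - \frac{50}{67} \approx -0.74627$)
$q{\left(K,f \right)} = -196 + 2 K$ ($q{\left(K,f \right)} = 14 + 2 \left(K - 105\right) = 14 + 2 \left(-105 + K\right) = 14 + \left(-210 + 2 K\right) = -196 + 2 K$)
$-47758 + q{\left(b,Z \right)} = -47758 + \left(-196 + 2 \cdot 23\right) = -47758 + \left(-196 + 46\right) = -47758 - 150 = -47908$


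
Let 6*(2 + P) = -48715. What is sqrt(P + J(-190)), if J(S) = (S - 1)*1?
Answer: I*sqrt(299238)/6 ≈ 91.171*I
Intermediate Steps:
J(S) = -1 + S (J(S) = (-1 + S)*1 = -1 + S)
P = -48727/6 (P = -2 + (1/6)*(-48715) = -2 - 48715/6 = -48727/6 ≈ -8121.2)
sqrt(P + J(-190)) = sqrt(-48727/6 + (-1 - 190)) = sqrt(-48727/6 - 191) = sqrt(-49873/6) = I*sqrt(299238)/6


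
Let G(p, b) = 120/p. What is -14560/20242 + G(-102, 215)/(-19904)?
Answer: -615779155/856155632 ≈ -0.71924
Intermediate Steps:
-14560/20242 + G(-102, 215)/(-19904) = -14560/20242 + (120/(-102))/(-19904) = -14560*1/20242 + (120*(-1/102))*(-1/19904) = -7280/10121 - 20/17*(-1/19904) = -7280/10121 + 5/84592 = -615779155/856155632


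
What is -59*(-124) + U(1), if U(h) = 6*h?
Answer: 7322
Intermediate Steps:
-59*(-124) + U(1) = -59*(-124) + 6*1 = 7316 + 6 = 7322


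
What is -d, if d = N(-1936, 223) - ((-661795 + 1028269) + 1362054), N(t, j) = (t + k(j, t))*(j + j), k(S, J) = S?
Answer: 2492526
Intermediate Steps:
N(t, j) = 2*j*(j + t) (N(t, j) = (t + j)*(j + j) = (j + t)*(2*j) = 2*j*(j + t))
d = -2492526 (d = 2*223*(223 - 1936) - ((-661795 + 1028269) + 1362054) = 2*223*(-1713) - (366474 + 1362054) = -763998 - 1*1728528 = -763998 - 1728528 = -2492526)
-d = -1*(-2492526) = 2492526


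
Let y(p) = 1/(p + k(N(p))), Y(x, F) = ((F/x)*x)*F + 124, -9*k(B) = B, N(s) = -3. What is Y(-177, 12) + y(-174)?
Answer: 139625/521 ≈ 267.99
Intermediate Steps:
k(B) = -B/9
Y(x, F) = 124 + F² (Y(x, F) = F*F + 124 = F² + 124 = 124 + F²)
y(p) = 1/(⅓ + p) (y(p) = 1/(p - ⅑*(-3)) = 1/(p + ⅓) = 1/(⅓ + p))
Y(-177, 12) + y(-174) = (124 + 12²) + 3/(1 + 3*(-174)) = (124 + 144) + 3/(1 - 522) = 268 + 3/(-521) = 268 + 3*(-1/521) = 268 - 3/521 = 139625/521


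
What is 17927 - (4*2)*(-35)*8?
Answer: 20167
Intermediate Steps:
17927 - (4*2)*(-35)*8 = 17927 - 8*(-35)*8 = 17927 - (-280)*8 = 17927 - 1*(-2240) = 17927 + 2240 = 20167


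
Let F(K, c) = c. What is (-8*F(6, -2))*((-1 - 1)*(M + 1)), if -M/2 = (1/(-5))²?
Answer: -736/25 ≈ -29.440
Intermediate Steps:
M = -2/25 (M = -2*(1/(-5))² = -2*(-⅕)² = -2*1/25 = -2/25 ≈ -0.080000)
(-8*F(6, -2))*((-1 - 1)*(M + 1)) = (-8*(-2))*((-1 - 1)*(-2/25 + 1)) = 16*(-2*23/25) = 16*(-46/25) = -736/25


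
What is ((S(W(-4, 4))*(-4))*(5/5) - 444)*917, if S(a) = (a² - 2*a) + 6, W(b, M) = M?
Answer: -458500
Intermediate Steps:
S(a) = 6 + a² - 2*a
((S(W(-4, 4))*(-4))*(5/5) - 444)*917 = (((6 + 4² - 2*4)*(-4))*(5/5) - 444)*917 = (((6 + 16 - 8)*(-4))*(5*(⅕)) - 444)*917 = ((14*(-4))*1 - 444)*917 = (-56*1 - 444)*917 = (-56 - 444)*917 = -500*917 = -458500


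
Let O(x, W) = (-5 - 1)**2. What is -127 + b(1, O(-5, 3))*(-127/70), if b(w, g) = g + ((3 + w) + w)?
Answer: -14097/70 ≈ -201.39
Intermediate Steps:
O(x, W) = 36 (O(x, W) = (-6)**2 = 36)
b(w, g) = 3 + g + 2*w (b(w, g) = g + (3 + 2*w) = 3 + g + 2*w)
-127 + b(1, O(-5, 3))*(-127/70) = -127 + (3 + 36 + 2*1)*(-127/70) = -127 + (3 + 36 + 2)*(-127*1/70) = -127 + 41*(-127/70) = -127 - 5207/70 = -14097/70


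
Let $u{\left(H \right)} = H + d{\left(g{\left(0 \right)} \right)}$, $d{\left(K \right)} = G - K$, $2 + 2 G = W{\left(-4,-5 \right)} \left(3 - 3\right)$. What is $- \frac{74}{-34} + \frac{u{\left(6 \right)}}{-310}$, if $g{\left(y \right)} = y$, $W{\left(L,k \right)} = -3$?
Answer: $\frac{2277}{1054} \approx 2.1603$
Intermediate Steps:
$G = -1$ ($G = -1 + \frac{\left(-3\right) \left(3 - 3\right)}{2} = -1 + \frac{\left(-3\right) 0}{2} = -1 + \frac{1}{2} \cdot 0 = -1 + 0 = -1$)
$d{\left(K \right)} = -1 - K$
$u{\left(H \right)} = -1 + H$ ($u{\left(H \right)} = H - 1 = -1 + H$)
$- \frac{74}{-34} + \frac{u{\left(6 \right)}}{-310} = - \frac{74}{-34} + \frac{-1 + 6}{-310} = \left(-74\right) \left(- \frac{1}{34}\right) + 5 \left(- \frac{1}{310}\right) = \frac{37}{17} - \frac{1}{62} = \frac{2277}{1054}$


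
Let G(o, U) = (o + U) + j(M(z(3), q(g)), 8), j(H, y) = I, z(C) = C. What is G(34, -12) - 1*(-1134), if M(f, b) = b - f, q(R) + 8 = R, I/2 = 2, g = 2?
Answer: 1160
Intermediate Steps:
I = 4 (I = 2*2 = 4)
q(R) = -8 + R
j(H, y) = 4
G(o, U) = 4 + U + o (G(o, U) = (o + U) + 4 = (U + o) + 4 = 4 + U + o)
G(34, -12) - 1*(-1134) = (4 - 12 + 34) - 1*(-1134) = 26 + 1134 = 1160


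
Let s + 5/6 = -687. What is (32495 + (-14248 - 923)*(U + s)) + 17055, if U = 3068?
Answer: -72119917/2 ≈ -3.6060e+7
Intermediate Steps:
s = -4127/6 (s = -⅚ - 687 = -4127/6 ≈ -687.83)
(32495 + (-14248 - 923)*(U + s)) + 17055 = (32495 + (-14248 - 923)*(3068 - 4127/6)) + 17055 = (32495 - 15171*14281/6) + 17055 = (32495 - 72219017/2) + 17055 = -72154027/2 + 17055 = -72119917/2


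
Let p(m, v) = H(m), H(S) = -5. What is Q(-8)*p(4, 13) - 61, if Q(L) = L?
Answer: -21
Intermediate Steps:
p(m, v) = -5
Q(-8)*p(4, 13) - 61 = -8*(-5) - 61 = 40 - 61 = -21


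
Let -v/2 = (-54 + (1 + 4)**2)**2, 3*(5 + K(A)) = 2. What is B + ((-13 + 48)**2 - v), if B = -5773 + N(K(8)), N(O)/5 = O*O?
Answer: -24949/9 ≈ -2772.1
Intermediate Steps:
K(A) = -13/3 (K(A) = -5 + (1/3)*2 = -5 + 2/3 = -13/3)
N(O) = 5*O**2 (N(O) = 5*(O*O) = 5*O**2)
v = -1682 (v = -2*(-54 + (1 + 4)**2)**2 = -2*(-54 + 5**2)**2 = -2*(-54 + 25)**2 = -2*(-29)**2 = -2*841 = -1682)
B = -51112/9 (B = -5773 + 5*(-13/3)**2 = -5773 + 5*(169/9) = -5773 + 845/9 = -51112/9 ≈ -5679.1)
B + ((-13 + 48)**2 - v) = -51112/9 + ((-13 + 48)**2 - 1*(-1682)) = -51112/9 + (35**2 + 1682) = -51112/9 + (1225 + 1682) = -51112/9 + 2907 = -24949/9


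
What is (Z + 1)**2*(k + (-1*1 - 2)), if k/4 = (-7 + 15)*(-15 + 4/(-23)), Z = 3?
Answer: -179792/23 ≈ -7817.0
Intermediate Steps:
k = -11168/23 (k = 4*((-7 + 15)*(-15 + 4/(-23))) = 4*(8*(-15 + 4*(-1/23))) = 4*(8*(-15 - 4/23)) = 4*(8*(-349/23)) = 4*(-2792/23) = -11168/23 ≈ -485.57)
(Z + 1)**2*(k + (-1*1 - 2)) = (3 + 1)**2*(-11168/23 + (-1*1 - 2)) = 4**2*(-11168/23 + (-1 - 2)) = 16*(-11168/23 - 3) = 16*(-11237/23) = -179792/23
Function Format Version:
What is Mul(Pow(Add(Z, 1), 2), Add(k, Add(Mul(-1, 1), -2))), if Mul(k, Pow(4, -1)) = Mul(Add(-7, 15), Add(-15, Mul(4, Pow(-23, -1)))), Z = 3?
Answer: Rational(-179792, 23) ≈ -7817.0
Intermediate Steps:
k = Rational(-11168, 23) (k = Mul(4, Mul(Add(-7, 15), Add(-15, Mul(4, Pow(-23, -1))))) = Mul(4, Mul(8, Add(-15, Mul(4, Rational(-1, 23))))) = Mul(4, Mul(8, Add(-15, Rational(-4, 23)))) = Mul(4, Mul(8, Rational(-349, 23))) = Mul(4, Rational(-2792, 23)) = Rational(-11168, 23) ≈ -485.57)
Mul(Pow(Add(Z, 1), 2), Add(k, Add(Mul(-1, 1), -2))) = Mul(Pow(Add(3, 1), 2), Add(Rational(-11168, 23), Add(Mul(-1, 1), -2))) = Mul(Pow(4, 2), Add(Rational(-11168, 23), Add(-1, -2))) = Mul(16, Add(Rational(-11168, 23), -3)) = Mul(16, Rational(-11237, 23)) = Rational(-179792, 23)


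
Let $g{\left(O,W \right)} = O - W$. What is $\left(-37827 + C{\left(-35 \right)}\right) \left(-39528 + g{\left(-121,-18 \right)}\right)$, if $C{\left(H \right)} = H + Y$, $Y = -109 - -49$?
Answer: $1502886782$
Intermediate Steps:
$Y = -60$ ($Y = -109 + 49 = -60$)
$C{\left(H \right)} = -60 + H$ ($C{\left(H \right)} = H - 60 = -60 + H$)
$\left(-37827 + C{\left(-35 \right)}\right) \left(-39528 + g{\left(-121,-18 \right)}\right) = \left(-37827 - 95\right) \left(-39528 - 103\right) = \left(-37827 - 95\right) \left(-39528 + \left(-121 + 18\right)\right) = - 37922 \left(-39528 - 103\right) = \left(-37922\right) \left(-39631\right) = 1502886782$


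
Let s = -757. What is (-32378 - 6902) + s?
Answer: -40037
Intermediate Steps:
(-32378 - 6902) + s = (-32378 - 6902) - 757 = -39280 - 757 = -40037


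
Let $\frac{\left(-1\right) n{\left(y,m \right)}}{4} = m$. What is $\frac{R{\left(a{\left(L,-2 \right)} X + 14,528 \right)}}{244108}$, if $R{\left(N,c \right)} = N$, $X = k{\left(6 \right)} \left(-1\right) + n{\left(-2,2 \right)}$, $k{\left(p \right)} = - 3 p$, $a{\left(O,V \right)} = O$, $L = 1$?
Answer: $\frac{6}{61027} \approx 9.8317 \cdot 10^{-5}$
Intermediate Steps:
$n{\left(y,m \right)} = - 4 m$
$X = 10$ ($X = \left(-3\right) 6 \left(-1\right) - 8 = \left(-18\right) \left(-1\right) - 8 = 18 - 8 = 10$)
$\frac{R{\left(a{\left(L,-2 \right)} X + 14,528 \right)}}{244108} = \frac{1 \cdot 10 + 14}{244108} = \left(10 + 14\right) \frac{1}{244108} = 24 \cdot \frac{1}{244108} = \frac{6}{61027}$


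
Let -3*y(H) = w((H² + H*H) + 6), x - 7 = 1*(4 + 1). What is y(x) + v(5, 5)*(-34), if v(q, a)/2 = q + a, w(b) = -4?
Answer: -2036/3 ≈ -678.67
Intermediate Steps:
x = 12 (x = 7 + 1*(4 + 1) = 7 + 1*5 = 7 + 5 = 12)
y(H) = 4/3 (y(H) = -⅓*(-4) = 4/3)
v(q, a) = 2*a + 2*q (v(q, a) = 2*(q + a) = 2*(a + q) = 2*a + 2*q)
y(x) + v(5, 5)*(-34) = 4/3 + (2*5 + 2*5)*(-34) = 4/3 + (10 + 10)*(-34) = 4/3 + 20*(-34) = 4/3 - 680 = -2036/3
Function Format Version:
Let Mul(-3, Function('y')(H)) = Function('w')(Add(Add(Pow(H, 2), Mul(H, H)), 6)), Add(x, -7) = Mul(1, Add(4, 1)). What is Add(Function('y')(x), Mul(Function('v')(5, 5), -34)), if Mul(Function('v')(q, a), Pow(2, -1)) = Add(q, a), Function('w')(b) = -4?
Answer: Rational(-2036, 3) ≈ -678.67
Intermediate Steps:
x = 12 (x = Add(7, Mul(1, Add(4, 1))) = Add(7, Mul(1, 5)) = Add(7, 5) = 12)
Function('y')(H) = Rational(4, 3) (Function('y')(H) = Mul(Rational(-1, 3), -4) = Rational(4, 3))
Function('v')(q, a) = Add(Mul(2, a), Mul(2, q)) (Function('v')(q, a) = Mul(2, Add(q, a)) = Mul(2, Add(a, q)) = Add(Mul(2, a), Mul(2, q)))
Add(Function('y')(x), Mul(Function('v')(5, 5), -34)) = Add(Rational(4, 3), Mul(Add(Mul(2, 5), Mul(2, 5)), -34)) = Add(Rational(4, 3), Mul(Add(10, 10), -34)) = Add(Rational(4, 3), Mul(20, -34)) = Add(Rational(4, 3), -680) = Rational(-2036, 3)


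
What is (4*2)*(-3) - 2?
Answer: -26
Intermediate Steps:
(4*2)*(-3) - 2 = 8*(-3) - 2 = -24 - 2 = -26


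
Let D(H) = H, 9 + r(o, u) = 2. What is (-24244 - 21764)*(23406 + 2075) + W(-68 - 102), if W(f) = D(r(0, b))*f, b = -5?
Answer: -1172328658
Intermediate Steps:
r(o, u) = -7 (r(o, u) = -9 + 2 = -7)
W(f) = -7*f
(-24244 - 21764)*(23406 + 2075) + W(-68 - 102) = (-24244 - 21764)*(23406 + 2075) - 7*(-68 - 102) = -46008*25481 - 7*(-170) = -1172329848 + 1190 = -1172328658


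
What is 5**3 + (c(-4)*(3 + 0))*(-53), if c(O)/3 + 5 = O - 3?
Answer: 5849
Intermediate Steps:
c(O) = -24 + 3*O (c(O) = -15 + 3*(O - 3) = -15 + 3*(-3 + O) = -15 + (-9 + 3*O) = -24 + 3*O)
5**3 + (c(-4)*(3 + 0))*(-53) = 5**3 + ((-24 + 3*(-4))*(3 + 0))*(-53) = 125 + ((-24 - 12)*3)*(-53) = 125 - 36*3*(-53) = 125 - 108*(-53) = 125 + 5724 = 5849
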